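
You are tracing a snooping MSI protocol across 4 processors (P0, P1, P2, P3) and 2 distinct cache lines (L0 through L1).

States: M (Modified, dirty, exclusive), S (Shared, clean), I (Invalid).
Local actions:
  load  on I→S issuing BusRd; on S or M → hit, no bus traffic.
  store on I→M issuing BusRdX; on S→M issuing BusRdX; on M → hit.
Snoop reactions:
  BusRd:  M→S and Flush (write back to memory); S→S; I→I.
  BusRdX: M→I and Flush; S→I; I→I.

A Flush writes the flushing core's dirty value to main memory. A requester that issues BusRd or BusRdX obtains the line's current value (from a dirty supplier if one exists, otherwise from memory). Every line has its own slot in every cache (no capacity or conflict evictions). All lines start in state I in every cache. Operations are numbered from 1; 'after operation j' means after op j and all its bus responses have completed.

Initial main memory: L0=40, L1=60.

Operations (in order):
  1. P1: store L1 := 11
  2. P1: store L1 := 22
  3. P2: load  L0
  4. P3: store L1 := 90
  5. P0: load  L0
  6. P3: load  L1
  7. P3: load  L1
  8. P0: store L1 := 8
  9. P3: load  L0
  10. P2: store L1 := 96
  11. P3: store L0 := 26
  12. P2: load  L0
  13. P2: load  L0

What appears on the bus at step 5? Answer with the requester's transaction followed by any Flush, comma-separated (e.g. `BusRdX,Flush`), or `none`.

  op1 P1: store L1 := 11 → I/M/I/I on L1; bus BusRdX; mem=60
  op2 P1: store L1 := 22 → I/M/I/I on L1; bus (none); mem=60
  op3 P2: load  L0 → I/I/S/I on L0; bus BusRd; mem=40
  op4 P3: store L1 := 90 → I/I/I/M on L1; bus BusRdX Flush; mem=22
  op5 P0: load  L0 → S/I/S/I on L0; bus BusRd; mem=40
  op6 P3: load  L1 → I/I/I/M on L1; bus (none); mem=22
  op7 P3: load  L1 → I/I/I/M on L1; bus (none); mem=22
  op8 P0: store L1 := 8 → M/I/I/I on L1; bus BusRdX Flush; mem=90
  op9 P3: load  L0 → S/I/S/S on L0; bus BusRd; mem=40
  op10 P2: store L1 := 96 → I/I/M/I on L1; bus BusRdX Flush; mem=8
  op11 P3: store L0 := 26 → I/I/I/M on L0; bus BusRdX; mem=40
  op12 P2: load  L0 → I/I/S/S on L0; bus BusRd Flush; mem=26
  op13 P2: load  L0 → I/I/S/S on L0; bus (none); mem=26

bus = BusRd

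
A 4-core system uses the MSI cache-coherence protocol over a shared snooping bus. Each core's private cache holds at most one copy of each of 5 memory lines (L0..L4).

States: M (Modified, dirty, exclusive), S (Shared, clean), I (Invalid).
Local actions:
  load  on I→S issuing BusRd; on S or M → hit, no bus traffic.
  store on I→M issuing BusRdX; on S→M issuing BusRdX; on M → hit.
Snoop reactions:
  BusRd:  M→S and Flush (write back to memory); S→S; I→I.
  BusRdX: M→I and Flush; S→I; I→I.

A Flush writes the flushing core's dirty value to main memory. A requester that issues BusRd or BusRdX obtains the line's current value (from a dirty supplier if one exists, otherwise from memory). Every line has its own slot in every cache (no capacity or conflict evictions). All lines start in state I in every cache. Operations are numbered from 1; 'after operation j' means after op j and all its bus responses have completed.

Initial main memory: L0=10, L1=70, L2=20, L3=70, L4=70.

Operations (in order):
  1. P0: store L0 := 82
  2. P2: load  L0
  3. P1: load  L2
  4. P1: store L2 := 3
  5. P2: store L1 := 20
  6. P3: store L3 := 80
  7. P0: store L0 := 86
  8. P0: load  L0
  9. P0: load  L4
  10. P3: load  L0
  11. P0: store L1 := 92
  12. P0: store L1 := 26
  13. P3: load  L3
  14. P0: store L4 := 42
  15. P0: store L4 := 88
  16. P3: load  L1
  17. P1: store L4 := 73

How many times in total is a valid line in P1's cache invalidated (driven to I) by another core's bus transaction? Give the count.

invalidations = 0

step 1: P0: store L0 := 82  ⟶  MIII  (L0)  txn=BusRdX  M[L0]=10
step 2: P2: load  L0  ⟶  SISI  (L0)  txn=BusRd+Flush  M[L0]=82
step 3: P1: load  L2  ⟶  ISII  (L2)  txn=BusRd  M[L2]=20
step 4: P1: store L2 := 3  ⟶  IMII  (L2)  txn=BusRdX  M[L2]=20
step 5: P2: store L1 := 20  ⟶  IIMI  (L1)  txn=BusRdX  M[L1]=70
step 6: P3: store L3 := 80  ⟶  IIIM  (L3)  txn=BusRdX  M[L3]=70
step 7: P0: store L0 := 86  ⟶  MIII  (L0)  txn=BusRdX  M[L0]=82
step 8: P0: load  L0  ⟶  MIII  (L0)  txn=∅  M[L0]=82
step 9: P0: load  L4  ⟶  SIII  (L4)  txn=BusRd  M[L4]=70
step 10: P3: load  L0  ⟶  SIIS  (L0)  txn=BusRd+Flush  M[L0]=86
step 11: P0: store L1 := 92  ⟶  MIII  (L1)  txn=BusRdX+Flush  M[L1]=20
step 12: P0: store L1 := 26  ⟶  MIII  (L1)  txn=∅  M[L1]=20
step 13: P3: load  L3  ⟶  IIIM  (L3)  txn=∅  M[L3]=70
step 14: P0: store L4 := 42  ⟶  MIII  (L4)  txn=BusRdX  M[L4]=70
step 15: P0: store L4 := 88  ⟶  MIII  (L4)  txn=∅  M[L4]=70
step 16: P3: load  L1  ⟶  SIIS  (L1)  txn=BusRd+Flush  M[L1]=26
step 17: P1: store L4 := 73  ⟶  IMII  (L4)  txn=BusRdX+Flush  M[L4]=88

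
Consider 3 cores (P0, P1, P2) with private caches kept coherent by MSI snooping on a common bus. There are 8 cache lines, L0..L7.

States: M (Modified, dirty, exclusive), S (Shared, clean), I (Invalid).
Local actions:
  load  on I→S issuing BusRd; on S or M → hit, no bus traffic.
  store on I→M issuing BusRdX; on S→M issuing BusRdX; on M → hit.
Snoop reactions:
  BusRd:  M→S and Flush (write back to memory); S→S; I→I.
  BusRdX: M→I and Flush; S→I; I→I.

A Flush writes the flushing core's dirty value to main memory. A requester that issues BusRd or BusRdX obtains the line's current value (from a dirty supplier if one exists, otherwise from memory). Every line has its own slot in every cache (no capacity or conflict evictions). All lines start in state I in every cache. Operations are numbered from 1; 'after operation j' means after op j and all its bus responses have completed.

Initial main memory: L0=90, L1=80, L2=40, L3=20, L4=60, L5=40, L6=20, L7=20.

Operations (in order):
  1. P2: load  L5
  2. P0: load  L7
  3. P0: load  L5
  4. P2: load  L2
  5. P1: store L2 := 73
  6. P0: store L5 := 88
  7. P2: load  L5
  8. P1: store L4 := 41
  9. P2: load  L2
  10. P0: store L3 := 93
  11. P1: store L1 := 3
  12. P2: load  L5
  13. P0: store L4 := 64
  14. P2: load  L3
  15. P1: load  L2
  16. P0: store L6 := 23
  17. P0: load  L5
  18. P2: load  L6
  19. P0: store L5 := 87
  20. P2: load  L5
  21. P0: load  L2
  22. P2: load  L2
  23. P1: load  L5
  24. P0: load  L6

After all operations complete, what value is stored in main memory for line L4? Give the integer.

step 1: P2: load  L5  ⟶  IIS  (L5)  txn=BusRd  M[L5]=40
step 2: P0: load  L7  ⟶  SII  (L7)  txn=BusRd  M[L7]=20
step 3: P0: load  L5  ⟶  SIS  (L5)  txn=BusRd  M[L5]=40
step 4: P2: load  L2  ⟶  IIS  (L2)  txn=BusRd  M[L2]=40
step 5: P1: store L2 := 73  ⟶  IMI  (L2)  txn=BusRdX  M[L2]=40
step 6: P0: store L5 := 88  ⟶  MII  (L5)  txn=BusRdX  M[L5]=40
step 7: P2: load  L5  ⟶  SIS  (L5)  txn=BusRd+Flush  M[L5]=88
step 8: P1: store L4 := 41  ⟶  IMI  (L4)  txn=BusRdX  M[L4]=60
step 9: P2: load  L2  ⟶  ISS  (L2)  txn=BusRd+Flush  M[L2]=73
step 10: P0: store L3 := 93  ⟶  MII  (L3)  txn=BusRdX  M[L3]=20
step 11: P1: store L1 := 3  ⟶  IMI  (L1)  txn=BusRdX  M[L1]=80
step 12: P2: load  L5  ⟶  SIS  (L5)  txn=∅  M[L5]=88
step 13: P0: store L4 := 64  ⟶  MII  (L4)  txn=BusRdX+Flush  M[L4]=41
step 14: P2: load  L3  ⟶  SIS  (L3)  txn=BusRd+Flush  M[L3]=93
step 15: P1: load  L2  ⟶  ISS  (L2)  txn=∅  M[L2]=73
step 16: P0: store L6 := 23  ⟶  MII  (L6)  txn=BusRdX  M[L6]=20
step 17: P0: load  L5  ⟶  SIS  (L5)  txn=∅  M[L5]=88
step 18: P2: load  L6  ⟶  SIS  (L6)  txn=BusRd+Flush  M[L6]=23
step 19: P0: store L5 := 87  ⟶  MII  (L5)  txn=BusRdX  M[L5]=88
step 20: P2: load  L5  ⟶  SIS  (L5)  txn=BusRd+Flush  M[L5]=87
step 21: P0: load  L2  ⟶  SSS  (L2)  txn=BusRd  M[L2]=73
step 22: P2: load  L2  ⟶  SSS  (L2)  txn=∅  M[L2]=73
step 23: P1: load  L5  ⟶  SSS  (L5)  txn=BusRd  M[L5]=87
step 24: P0: load  L6  ⟶  SIS  (L6)  txn=∅  M[L6]=23

memory[L4] = 41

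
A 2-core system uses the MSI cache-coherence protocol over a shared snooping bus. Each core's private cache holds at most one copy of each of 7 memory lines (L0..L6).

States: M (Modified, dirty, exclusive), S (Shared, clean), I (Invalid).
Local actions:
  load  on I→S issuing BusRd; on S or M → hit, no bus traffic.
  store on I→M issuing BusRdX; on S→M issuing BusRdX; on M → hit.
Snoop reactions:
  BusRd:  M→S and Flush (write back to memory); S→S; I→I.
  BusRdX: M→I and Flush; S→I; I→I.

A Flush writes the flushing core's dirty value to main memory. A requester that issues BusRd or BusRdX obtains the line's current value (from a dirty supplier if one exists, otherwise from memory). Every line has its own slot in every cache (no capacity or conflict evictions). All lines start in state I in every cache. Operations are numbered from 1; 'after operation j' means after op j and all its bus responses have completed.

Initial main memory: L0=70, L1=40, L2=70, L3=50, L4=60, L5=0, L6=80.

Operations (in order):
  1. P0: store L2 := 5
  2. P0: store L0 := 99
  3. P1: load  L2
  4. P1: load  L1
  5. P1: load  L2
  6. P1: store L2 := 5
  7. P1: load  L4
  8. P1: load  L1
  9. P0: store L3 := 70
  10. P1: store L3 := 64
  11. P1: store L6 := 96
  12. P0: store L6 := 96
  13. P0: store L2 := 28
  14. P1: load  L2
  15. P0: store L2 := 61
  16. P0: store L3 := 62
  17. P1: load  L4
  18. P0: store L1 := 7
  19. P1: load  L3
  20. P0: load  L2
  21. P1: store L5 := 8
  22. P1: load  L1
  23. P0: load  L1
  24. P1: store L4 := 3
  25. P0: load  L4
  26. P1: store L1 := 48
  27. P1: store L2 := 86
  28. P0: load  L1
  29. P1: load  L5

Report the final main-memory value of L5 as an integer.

[1] P0: store L2 := 5 | P0:M(5), P1:I | bus: BusRdX
[2] P0: store L0 := 99 | P0:M(99), P1:I | bus: BusRdX
[3] P1: load  L2 | P0:S(5), P1:S(5) | bus: BusRd,Flush
[4] P1: load  L1 | P0:I, P1:S(40) | bus: BusRd
[5] P1: load  L2 | P0:S(5), P1:S(5) | bus: none
[6] P1: store L2 := 5 | P0:I, P1:M(5) | bus: BusRdX
[7] P1: load  L4 | P0:I, P1:S(60) | bus: BusRd
[8] P1: load  L1 | P0:I, P1:S(40) | bus: none
[9] P0: store L3 := 70 | P0:M(70), P1:I | bus: BusRdX
[10] P1: store L3 := 64 | P0:I, P1:M(64) | bus: BusRdX,Flush
[11] P1: store L6 := 96 | P0:I, P1:M(96) | bus: BusRdX
[12] P0: store L6 := 96 | P0:M(96), P1:I | bus: BusRdX,Flush
[13] P0: store L2 := 28 | P0:M(28), P1:I | bus: BusRdX,Flush
[14] P1: load  L2 | P0:S(28), P1:S(28) | bus: BusRd,Flush
[15] P0: store L2 := 61 | P0:M(61), P1:I | bus: BusRdX
[16] P0: store L3 := 62 | P0:M(62), P1:I | bus: BusRdX,Flush
[17] P1: load  L4 | P0:I, P1:S(60) | bus: none
[18] P0: store L1 := 7 | P0:M(7), P1:I | bus: BusRdX
[19] P1: load  L3 | P0:S(62), P1:S(62) | bus: BusRd,Flush
[20] P0: load  L2 | P0:M(61), P1:I | bus: none
[21] P1: store L5 := 8 | P0:I, P1:M(8) | bus: BusRdX
[22] P1: load  L1 | P0:S(7), P1:S(7) | bus: BusRd,Flush
[23] P0: load  L1 | P0:S(7), P1:S(7) | bus: none
[24] P1: store L4 := 3 | P0:I, P1:M(3) | bus: BusRdX
[25] P0: load  L4 | P0:S(3), P1:S(3) | bus: BusRd,Flush
[26] P1: store L1 := 48 | P0:I, P1:M(48) | bus: BusRdX
[27] P1: store L2 := 86 | P0:I, P1:M(86) | bus: BusRdX,Flush
[28] P0: load  L1 | P0:S(48), P1:S(48) | bus: BusRd,Flush
[29] P1: load  L5 | P0:I, P1:M(8) | bus: none

memory[L5] = 0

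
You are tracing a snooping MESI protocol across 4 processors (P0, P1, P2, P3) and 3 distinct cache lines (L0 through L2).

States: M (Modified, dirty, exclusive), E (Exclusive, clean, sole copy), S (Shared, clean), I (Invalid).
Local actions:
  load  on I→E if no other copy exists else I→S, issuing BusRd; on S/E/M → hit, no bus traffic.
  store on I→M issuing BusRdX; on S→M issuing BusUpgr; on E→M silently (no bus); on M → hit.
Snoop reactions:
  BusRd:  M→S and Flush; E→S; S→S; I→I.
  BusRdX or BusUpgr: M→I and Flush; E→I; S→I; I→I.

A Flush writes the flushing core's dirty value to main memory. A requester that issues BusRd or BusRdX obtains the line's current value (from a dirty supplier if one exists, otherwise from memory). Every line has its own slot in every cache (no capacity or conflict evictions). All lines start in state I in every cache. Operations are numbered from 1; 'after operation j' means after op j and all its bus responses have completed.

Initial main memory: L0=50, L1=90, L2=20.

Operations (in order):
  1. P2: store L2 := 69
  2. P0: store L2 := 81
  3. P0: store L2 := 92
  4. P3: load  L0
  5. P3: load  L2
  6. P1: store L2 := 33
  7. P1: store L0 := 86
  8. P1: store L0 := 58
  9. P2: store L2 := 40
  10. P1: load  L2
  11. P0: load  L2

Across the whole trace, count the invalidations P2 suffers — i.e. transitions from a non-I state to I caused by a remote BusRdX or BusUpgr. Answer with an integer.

[1] P2: store L2 := 69 | P0:I, P1:I, P2:M(69), P3:I | bus: BusRdX
[2] P0: store L2 := 81 | P0:M(81), P1:I, P2:I, P3:I | bus: BusRdX,Flush
[3] P0: store L2 := 92 | P0:M(92), P1:I, P2:I, P3:I | bus: none
[4] P3: load  L0 | P0:I, P1:I, P2:I, P3:E(50) | bus: BusRd
[5] P3: load  L2 | P0:S(92), P1:I, P2:I, P3:S(92) | bus: BusRd,Flush
[6] P1: store L2 := 33 | P0:I, P1:M(33), P2:I, P3:I | bus: BusRdX
[7] P1: store L0 := 86 | P0:I, P1:M(86), P2:I, P3:I | bus: BusRdX
[8] P1: store L0 := 58 | P0:I, P1:M(58), P2:I, P3:I | bus: none
[9] P2: store L2 := 40 | P0:I, P1:I, P2:M(40), P3:I | bus: BusRdX,Flush
[10] P1: load  L2 | P0:I, P1:S(40), P2:S(40), P3:I | bus: BusRd,Flush
[11] P0: load  L2 | P0:S(40), P1:S(40), P2:S(40), P3:I | bus: BusRd

invalidations = 1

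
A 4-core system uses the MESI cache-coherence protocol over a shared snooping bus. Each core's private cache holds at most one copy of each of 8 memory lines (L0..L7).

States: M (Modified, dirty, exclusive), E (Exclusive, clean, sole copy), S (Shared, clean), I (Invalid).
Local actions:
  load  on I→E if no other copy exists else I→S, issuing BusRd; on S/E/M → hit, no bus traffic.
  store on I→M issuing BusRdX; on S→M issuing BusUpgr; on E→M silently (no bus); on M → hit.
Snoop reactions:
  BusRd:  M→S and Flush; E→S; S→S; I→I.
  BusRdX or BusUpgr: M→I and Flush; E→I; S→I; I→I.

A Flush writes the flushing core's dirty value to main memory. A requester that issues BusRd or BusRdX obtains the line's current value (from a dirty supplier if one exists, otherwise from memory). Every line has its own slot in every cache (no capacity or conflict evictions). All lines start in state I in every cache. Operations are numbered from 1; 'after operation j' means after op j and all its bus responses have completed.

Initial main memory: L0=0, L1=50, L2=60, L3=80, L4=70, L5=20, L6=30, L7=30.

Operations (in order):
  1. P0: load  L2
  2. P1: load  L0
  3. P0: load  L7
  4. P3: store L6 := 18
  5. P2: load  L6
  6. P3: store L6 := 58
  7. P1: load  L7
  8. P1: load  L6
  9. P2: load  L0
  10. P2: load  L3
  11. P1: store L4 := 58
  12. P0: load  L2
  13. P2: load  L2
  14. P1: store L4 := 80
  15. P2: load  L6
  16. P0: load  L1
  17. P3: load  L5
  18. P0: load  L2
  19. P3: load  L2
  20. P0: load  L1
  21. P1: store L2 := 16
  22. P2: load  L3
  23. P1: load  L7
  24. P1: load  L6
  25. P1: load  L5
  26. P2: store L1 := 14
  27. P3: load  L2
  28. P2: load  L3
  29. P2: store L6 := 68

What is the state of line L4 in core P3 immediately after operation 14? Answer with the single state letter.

  op1 P0: load  L2 → E/I/I/I on L2; bus BusRd; mem=60
  op2 P1: load  L0 → I/E/I/I on L0; bus BusRd; mem=0
  op3 P0: load  L7 → E/I/I/I on L7; bus BusRd; mem=30
  op4 P3: store L6 := 18 → I/I/I/M on L6; bus BusRdX; mem=30
  op5 P2: load  L6 → I/I/S/S on L6; bus BusRd Flush; mem=18
  op6 P3: store L6 := 58 → I/I/I/M on L6; bus BusUpgr; mem=18
  op7 P1: load  L7 → S/S/I/I on L7; bus BusRd; mem=30
  op8 P1: load  L6 → I/S/I/S on L6; bus BusRd Flush; mem=58
  op9 P2: load  L0 → I/S/S/I on L0; bus BusRd; mem=0
  op10 P2: load  L3 → I/I/E/I on L3; bus BusRd; mem=80
  op11 P1: store L4 := 58 → I/M/I/I on L4; bus BusRdX; mem=70
  op12 P0: load  L2 → E/I/I/I on L2; bus (none); mem=60
  op13 P2: load  L2 → S/I/S/I on L2; bus BusRd; mem=60
  op14 P1: store L4 := 80 → I/M/I/I on L4; bus (none); mem=70
  op15 P2: load  L6 → I/S/S/S on L6; bus BusRd; mem=58
  op16 P0: load  L1 → E/I/I/I on L1; bus BusRd; mem=50
  op17 P3: load  L5 → I/I/I/E on L5; bus BusRd; mem=20
  op18 P0: load  L2 → S/I/S/I on L2; bus (none); mem=60
  op19 P3: load  L2 → S/I/S/S on L2; bus BusRd; mem=60
  op20 P0: load  L1 → E/I/I/I on L1; bus (none); mem=50
  op21 P1: store L2 := 16 → I/M/I/I on L2; bus BusRdX; mem=60
  op22 P2: load  L3 → I/I/E/I on L3; bus (none); mem=80
  op23 P1: load  L7 → S/S/I/I on L7; bus (none); mem=30
  op24 P1: load  L6 → I/S/S/S on L6; bus (none); mem=58
  op25 P1: load  L5 → I/S/I/S on L5; bus BusRd; mem=20
  op26 P2: store L1 := 14 → I/I/M/I on L1; bus BusRdX; mem=50
  op27 P3: load  L2 → I/S/I/S on L2; bus BusRd Flush; mem=16
  op28 P2: load  L3 → I/I/E/I on L3; bus (none); mem=80
  op29 P2: store L6 := 68 → I/I/M/I on L6; bus BusUpgr; mem=58

state = I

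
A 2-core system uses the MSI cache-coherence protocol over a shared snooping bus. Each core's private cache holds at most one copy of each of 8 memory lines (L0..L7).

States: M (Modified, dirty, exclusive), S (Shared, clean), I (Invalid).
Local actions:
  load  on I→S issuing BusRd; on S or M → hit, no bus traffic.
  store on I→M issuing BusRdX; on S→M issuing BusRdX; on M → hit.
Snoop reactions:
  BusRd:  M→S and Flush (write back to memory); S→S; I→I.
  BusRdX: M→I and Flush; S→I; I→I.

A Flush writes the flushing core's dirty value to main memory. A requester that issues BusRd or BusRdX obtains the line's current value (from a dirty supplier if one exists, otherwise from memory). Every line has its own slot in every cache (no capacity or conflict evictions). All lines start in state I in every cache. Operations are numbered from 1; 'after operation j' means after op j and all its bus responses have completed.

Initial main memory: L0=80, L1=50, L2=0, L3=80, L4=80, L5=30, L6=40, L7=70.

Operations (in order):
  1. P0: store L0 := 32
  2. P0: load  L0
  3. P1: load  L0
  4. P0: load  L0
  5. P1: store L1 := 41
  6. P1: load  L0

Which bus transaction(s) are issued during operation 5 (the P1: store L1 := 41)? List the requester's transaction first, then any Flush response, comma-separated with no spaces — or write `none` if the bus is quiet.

bus = BusRdX

step 1: P0: store L0 := 32  ⟶  MI  (L0)  txn=BusRdX  M[L0]=80
step 2: P0: load  L0  ⟶  MI  (L0)  txn=∅  M[L0]=80
step 3: P1: load  L0  ⟶  SS  (L0)  txn=BusRd+Flush  M[L0]=32
step 4: P0: load  L0  ⟶  SS  (L0)  txn=∅  M[L0]=32
step 5: P1: store L1 := 41  ⟶  IM  (L1)  txn=BusRdX  M[L1]=50
step 6: P1: load  L0  ⟶  SS  (L0)  txn=∅  M[L0]=32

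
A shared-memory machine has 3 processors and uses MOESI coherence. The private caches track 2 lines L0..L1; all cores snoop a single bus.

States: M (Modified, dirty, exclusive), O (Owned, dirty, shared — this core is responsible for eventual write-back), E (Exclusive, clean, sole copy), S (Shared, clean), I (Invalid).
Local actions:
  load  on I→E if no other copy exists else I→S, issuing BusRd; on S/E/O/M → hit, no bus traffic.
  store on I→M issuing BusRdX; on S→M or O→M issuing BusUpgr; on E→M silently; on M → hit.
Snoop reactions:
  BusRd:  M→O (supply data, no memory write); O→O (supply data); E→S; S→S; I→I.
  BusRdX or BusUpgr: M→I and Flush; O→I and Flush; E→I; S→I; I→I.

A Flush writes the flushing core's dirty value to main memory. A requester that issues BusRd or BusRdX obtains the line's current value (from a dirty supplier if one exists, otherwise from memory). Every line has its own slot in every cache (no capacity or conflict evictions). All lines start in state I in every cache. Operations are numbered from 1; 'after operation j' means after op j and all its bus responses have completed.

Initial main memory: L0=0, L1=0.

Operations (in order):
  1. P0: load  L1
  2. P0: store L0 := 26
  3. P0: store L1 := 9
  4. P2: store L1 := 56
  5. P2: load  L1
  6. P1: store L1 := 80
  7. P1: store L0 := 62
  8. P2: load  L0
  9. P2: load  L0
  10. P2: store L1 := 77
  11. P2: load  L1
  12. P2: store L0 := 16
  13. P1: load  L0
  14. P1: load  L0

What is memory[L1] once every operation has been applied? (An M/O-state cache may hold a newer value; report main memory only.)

1. P0: load  L1  bus=[BusRd]  L1: P0=E P1=I P2=I  mem[L1]=0
2. P0: store L0 := 26  bus=[BusRdX]  L0: P0=M P1=I P2=I  mem[L0]=0
3. P0: store L1 := 9  bus=[-]  L1: P0=M P1=I P2=I  mem[L1]=0
4. P2: store L1 := 56  bus=[BusRdX,Flush]  L1: P0=I P1=I P2=M  mem[L1]=9
5. P2: load  L1  bus=[-]  L1: P0=I P1=I P2=M  mem[L1]=9
6. P1: store L1 := 80  bus=[BusRdX,Flush]  L1: P0=I P1=M P2=I  mem[L1]=56
7. P1: store L0 := 62  bus=[BusRdX,Flush]  L0: P0=I P1=M P2=I  mem[L0]=26
8. P2: load  L0  bus=[BusRd]  L0: P0=I P1=O P2=S  mem[L0]=26
9. P2: load  L0  bus=[-]  L0: P0=I P1=O P2=S  mem[L0]=26
10. P2: store L1 := 77  bus=[BusRdX,Flush]  L1: P0=I P1=I P2=M  mem[L1]=80
11. P2: load  L1  bus=[-]  L1: P0=I P1=I P2=M  mem[L1]=80
12. P2: store L0 := 16  bus=[BusUpgr,Flush]  L0: P0=I P1=I P2=M  mem[L0]=62
13. P1: load  L0  bus=[BusRd]  L0: P0=I P1=S P2=O  mem[L0]=62
14. P1: load  L0  bus=[-]  L0: P0=I P1=S P2=O  mem[L0]=62

memory[L1] = 80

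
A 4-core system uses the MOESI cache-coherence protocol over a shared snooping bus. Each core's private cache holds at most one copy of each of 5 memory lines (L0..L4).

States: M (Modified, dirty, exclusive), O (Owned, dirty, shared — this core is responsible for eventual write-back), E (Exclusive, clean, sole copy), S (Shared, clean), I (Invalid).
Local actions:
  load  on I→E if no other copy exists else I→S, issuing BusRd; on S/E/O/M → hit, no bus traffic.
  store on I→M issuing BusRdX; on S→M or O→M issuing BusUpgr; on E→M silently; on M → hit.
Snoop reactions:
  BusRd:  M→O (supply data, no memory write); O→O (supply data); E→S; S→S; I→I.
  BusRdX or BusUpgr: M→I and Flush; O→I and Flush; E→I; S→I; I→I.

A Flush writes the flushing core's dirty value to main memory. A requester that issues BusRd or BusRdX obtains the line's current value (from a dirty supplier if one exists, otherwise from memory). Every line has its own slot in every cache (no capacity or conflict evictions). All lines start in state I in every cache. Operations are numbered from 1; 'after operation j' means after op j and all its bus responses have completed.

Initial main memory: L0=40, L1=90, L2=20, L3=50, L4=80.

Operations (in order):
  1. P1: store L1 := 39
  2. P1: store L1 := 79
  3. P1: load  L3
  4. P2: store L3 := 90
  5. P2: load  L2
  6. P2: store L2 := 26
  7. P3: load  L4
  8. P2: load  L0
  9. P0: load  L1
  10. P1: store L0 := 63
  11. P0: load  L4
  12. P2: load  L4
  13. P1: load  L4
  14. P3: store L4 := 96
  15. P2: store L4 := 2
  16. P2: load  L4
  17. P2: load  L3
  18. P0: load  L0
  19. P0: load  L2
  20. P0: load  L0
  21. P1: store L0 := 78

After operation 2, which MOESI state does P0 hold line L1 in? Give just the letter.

state = I

step 1: P1: store L1 := 39  ⟶  IMII  (L1)  txn=BusRdX  M[L1]=90
step 2: P1: store L1 := 79  ⟶  IMII  (L1)  txn=∅  M[L1]=90
step 3: P1: load  L3  ⟶  IEII  (L3)  txn=BusRd  M[L3]=50
step 4: P2: store L3 := 90  ⟶  IIMI  (L3)  txn=BusRdX  M[L3]=50
step 5: P2: load  L2  ⟶  IIEI  (L2)  txn=BusRd  M[L2]=20
step 6: P2: store L2 := 26  ⟶  IIMI  (L2)  txn=∅  M[L2]=20
step 7: P3: load  L4  ⟶  IIIE  (L4)  txn=BusRd  M[L4]=80
step 8: P2: load  L0  ⟶  IIEI  (L0)  txn=BusRd  M[L0]=40
step 9: P0: load  L1  ⟶  SOII  (L1)  txn=BusRd  M[L1]=90
step 10: P1: store L0 := 63  ⟶  IMII  (L0)  txn=BusRdX  M[L0]=40
step 11: P0: load  L4  ⟶  SIIS  (L4)  txn=BusRd  M[L4]=80
step 12: P2: load  L4  ⟶  SISS  (L4)  txn=BusRd  M[L4]=80
step 13: P1: load  L4  ⟶  SSSS  (L4)  txn=BusRd  M[L4]=80
step 14: P3: store L4 := 96  ⟶  IIIM  (L4)  txn=BusUpgr  M[L4]=80
step 15: P2: store L4 := 2  ⟶  IIMI  (L4)  txn=BusRdX+Flush  M[L4]=96
step 16: P2: load  L4  ⟶  IIMI  (L4)  txn=∅  M[L4]=96
step 17: P2: load  L3  ⟶  IIMI  (L3)  txn=∅  M[L3]=50
step 18: P0: load  L0  ⟶  SOII  (L0)  txn=BusRd  M[L0]=40
step 19: P0: load  L2  ⟶  SIOI  (L2)  txn=BusRd  M[L2]=20
step 20: P0: load  L0  ⟶  SOII  (L0)  txn=∅  M[L0]=40
step 21: P1: store L0 := 78  ⟶  IMII  (L0)  txn=BusUpgr  M[L0]=40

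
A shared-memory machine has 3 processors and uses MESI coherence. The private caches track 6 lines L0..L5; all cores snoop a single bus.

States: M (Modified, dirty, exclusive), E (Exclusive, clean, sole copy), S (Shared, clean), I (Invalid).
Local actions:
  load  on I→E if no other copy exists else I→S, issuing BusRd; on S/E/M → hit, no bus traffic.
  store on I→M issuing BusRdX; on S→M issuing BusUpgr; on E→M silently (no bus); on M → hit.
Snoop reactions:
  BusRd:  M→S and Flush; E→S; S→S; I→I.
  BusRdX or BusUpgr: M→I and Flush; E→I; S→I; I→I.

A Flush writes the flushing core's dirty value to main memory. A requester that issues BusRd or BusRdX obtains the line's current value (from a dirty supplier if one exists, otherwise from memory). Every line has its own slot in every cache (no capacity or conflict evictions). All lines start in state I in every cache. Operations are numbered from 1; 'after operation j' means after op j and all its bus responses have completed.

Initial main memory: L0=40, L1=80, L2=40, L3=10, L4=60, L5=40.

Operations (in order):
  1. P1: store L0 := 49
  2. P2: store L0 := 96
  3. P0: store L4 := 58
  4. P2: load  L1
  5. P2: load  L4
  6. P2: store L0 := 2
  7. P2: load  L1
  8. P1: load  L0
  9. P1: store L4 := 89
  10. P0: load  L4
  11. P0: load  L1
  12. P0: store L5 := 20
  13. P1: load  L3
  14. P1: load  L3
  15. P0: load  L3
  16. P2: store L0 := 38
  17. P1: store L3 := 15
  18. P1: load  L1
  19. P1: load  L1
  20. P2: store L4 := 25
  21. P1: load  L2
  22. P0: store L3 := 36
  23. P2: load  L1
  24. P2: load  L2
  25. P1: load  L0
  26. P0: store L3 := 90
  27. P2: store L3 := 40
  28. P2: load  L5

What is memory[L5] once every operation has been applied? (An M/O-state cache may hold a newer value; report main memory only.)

step 1: P1: store L0 := 49  ⟶  IMI  (L0)  txn=BusRdX  M[L0]=40
step 2: P2: store L0 := 96  ⟶  IIM  (L0)  txn=BusRdX+Flush  M[L0]=49
step 3: P0: store L4 := 58  ⟶  MII  (L4)  txn=BusRdX  M[L4]=60
step 4: P2: load  L1  ⟶  IIE  (L1)  txn=BusRd  M[L1]=80
step 5: P2: load  L4  ⟶  SIS  (L4)  txn=BusRd+Flush  M[L4]=58
step 6: P2: store L0 := 2  ⟶  IIM  (L0)  txn=∅  M[L0]=49
step 7: P2: load  L1  ⟶  IIE  (L1)  txn=∅  M[L1]=80
step 8: P1: load  L0  ⟶  ISS  (L0)  txn=BusRd+Flush  M[L0]=2
step 9: P1: store L4 := 89  ⟶  IMI  (L4)  txn=BusRdX  M[L4]=58
step 10: P0: load  L4  ⟶  SSI  (L4)  txn=BusRd+Flush  M[L4]=89
step 11: P0: load  L1  ⟶  SIS  (L1)  txn=BusRd  M[L1]=80
step 12: P0: store L5 := 20  ⟶  MII  (L5)  txn=BusRdX  M[L5]=40
step 13: P1: load  L3  ⟶  IEI  (L3)  txn=BusRd  M[L3]=10
step 14: P1: load  L3  ⟶  IEI  (L3)  txn=∅  M[L3]=10
step 15: P0: load  L3  ⟶  SSI  (L3)  txn=BusRd  M[L3]=10
step 16: P2: store L0 := 38  ⟶  IIM  (L0)  txn=BusUpgr  M[L0]=2
step 17: P1: store L3 := 15  ⟶  IMI  (L3)  txn=BusUpgr  M[L3]=10
step 18: P1: load  L1  ⟶  SSS  (L1)  txn=BusRd  M[L1]=80
step 19: P1: load  L1  ⟶  SSS  (L1)  txn=∅  M[L1]=80
step 20: P2: store L4 := 25  ⟶  IIM  (L4)  txn=BusRdX  M[L4]=89
step 21: P1: load  L2  ⟶  IEI  (L2)  txn=BusRd  M[L2]=40
step 22: P0: store L3 := 36  ⟶  MII  (L3)  txn=BusRdX+Flush  M[L3]=15
step 23: P2: load  L1  ⟶  SSS  (L1)  txn=∅  M[L1]=80
step 24: P2: load  L2  ⟶  ISS  (L2)  txn=BusRd  M[L2]=40
step 25: P1: load  L0  ⟶  ISS  (L0)  txn=BusRd+Flush  M[L0]=38
step 26: P0: store L3 := 90  ⟶  MII  (L3)  txn=∅  M[L3]=15
step 27: P2: store L3 := 40  ⟶  IIM  (L3)  txn=BusRdX+Flush  M[L3]=90
step 28: P2: load  L5  ⟶  SIS  (L5)  txn=BusRd+Flush  M[L5]=20

memory[L5] = 20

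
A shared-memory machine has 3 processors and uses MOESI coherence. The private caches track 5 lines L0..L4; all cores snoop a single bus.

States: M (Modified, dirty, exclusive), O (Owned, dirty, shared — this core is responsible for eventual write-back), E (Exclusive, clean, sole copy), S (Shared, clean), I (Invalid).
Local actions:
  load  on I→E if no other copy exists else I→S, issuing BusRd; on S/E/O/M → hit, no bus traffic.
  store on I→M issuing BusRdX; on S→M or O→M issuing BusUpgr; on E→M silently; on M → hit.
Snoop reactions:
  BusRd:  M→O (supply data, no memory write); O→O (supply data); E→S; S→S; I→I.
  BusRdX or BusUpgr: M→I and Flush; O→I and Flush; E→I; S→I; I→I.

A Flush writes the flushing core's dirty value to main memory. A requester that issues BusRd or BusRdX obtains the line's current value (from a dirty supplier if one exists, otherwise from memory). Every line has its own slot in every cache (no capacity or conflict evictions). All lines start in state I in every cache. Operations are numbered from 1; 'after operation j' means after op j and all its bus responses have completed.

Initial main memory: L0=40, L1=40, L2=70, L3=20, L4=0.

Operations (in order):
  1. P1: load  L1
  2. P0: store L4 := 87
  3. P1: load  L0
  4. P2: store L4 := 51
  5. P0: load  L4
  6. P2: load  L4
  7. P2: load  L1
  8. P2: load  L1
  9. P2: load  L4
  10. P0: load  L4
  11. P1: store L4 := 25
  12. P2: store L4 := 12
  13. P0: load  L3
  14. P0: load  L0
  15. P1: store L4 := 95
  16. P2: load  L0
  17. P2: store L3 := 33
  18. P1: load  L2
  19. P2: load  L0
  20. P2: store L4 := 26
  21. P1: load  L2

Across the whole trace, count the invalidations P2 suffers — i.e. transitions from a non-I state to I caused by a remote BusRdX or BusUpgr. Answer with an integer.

[1] P1: load  L1 | P0:I, P1:E(40), P2:I | bus: BusRd
[2] P0: store L4 := 87 | P0:M(87), P1:I, P2:I | bus: BusRdX
[3] P1: load  L0 | P0:I, P1:E(40), P2:I | bus: BusRd
[4] P2: store L4 := 51 | P0:I, P1:I, P2:M(51) | bus: BusRdX,Flush
[5] P0: load  L4 | P0:S(51), P1:I, P2:O(51) | bus: BusRd
[6] P2: load  L4 | P0:S(51), P1:I, P2:O(51) | bus: none
[7] P2: load  L1 | P0:I, P1:S(40), P2:S(40) | bus: BusRd
[8] P2: load  L1 | P0:I, P1:S(40), P2:S(40) | bus: none
[9] P2: load  L4 | P0:S(51), P1:I, P2:O(51) | bus: none
[10] P0: load  L4 | P0:S(51), P1:I, P2:O(51) | bus: none
[11] P1: store L4 := 25 | P0:I, P1:M(25), P2:I | bus: BusRdX,Flush
[12] P2: store L4 := 12 | P0:I, P1:I, P2:M(12) | bus: BusRdX,Flush
[13] P0: load  L3 | P0:E(20), P1:I, P2:I | bus: BusRd
[14] P0: load  L0 | P0:S(40), P1:S(40), P2:I | bus: BusRd
[15] P1: store L4 := 95 | P0:I, P1:M(95), P2:I | bus: BusRdX,Flush
[16] P2: load  L0 | P0:S(40), P1:S(40), P2:S(40) | bus: BusRd
[17] P2: store L3 := 33 | P0:I, P1:I, P2:M(33) | bus: BusRdX
[18] P1: load  L2 | P0:I, P1:E(70), P2:I | bus: BusRd
[19] P2: load  L0 | P0:S(40), P1:S(40), P2:S(40) | bus: none
[20] P2: store L4 := 26 | P0:I, P1:I, P2:M(26) | bus: BusRdX,Flush
[21] P1: load  L2 | P0:I, P1:E(70), P2:I | bus: none

invalidations = 2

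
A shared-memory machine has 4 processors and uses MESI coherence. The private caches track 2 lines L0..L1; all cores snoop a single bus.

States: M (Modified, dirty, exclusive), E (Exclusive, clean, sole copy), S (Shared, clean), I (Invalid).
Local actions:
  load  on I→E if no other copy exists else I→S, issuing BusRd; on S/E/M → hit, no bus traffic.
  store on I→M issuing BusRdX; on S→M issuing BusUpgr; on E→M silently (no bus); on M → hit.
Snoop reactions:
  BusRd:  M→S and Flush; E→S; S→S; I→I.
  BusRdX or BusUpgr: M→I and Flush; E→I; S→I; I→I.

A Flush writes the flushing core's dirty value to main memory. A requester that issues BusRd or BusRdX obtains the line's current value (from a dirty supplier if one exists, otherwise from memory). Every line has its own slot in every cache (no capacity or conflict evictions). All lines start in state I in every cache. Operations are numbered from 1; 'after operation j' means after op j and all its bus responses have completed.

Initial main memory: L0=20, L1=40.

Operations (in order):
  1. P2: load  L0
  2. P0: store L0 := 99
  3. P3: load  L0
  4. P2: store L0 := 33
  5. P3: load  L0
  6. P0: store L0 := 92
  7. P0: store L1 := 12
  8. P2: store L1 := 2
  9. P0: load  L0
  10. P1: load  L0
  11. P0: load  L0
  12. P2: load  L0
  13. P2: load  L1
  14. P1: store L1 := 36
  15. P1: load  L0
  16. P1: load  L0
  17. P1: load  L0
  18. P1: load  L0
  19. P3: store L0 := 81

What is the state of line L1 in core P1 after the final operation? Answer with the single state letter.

1. P2: load  L0  bus=[BusRd]  L0: P0=I P1=I P2=E P3=I  mem[L0]=20
2. P0: store L0 := 99  bus=[BusRdX]  L0: P0=M P1=I P2=I P3=I  mem[L0]=20
3. P3: load  L0  bus=[BusRd,Flush]  L0: P0=S P1=I P2=I P3=S  mem[L0]=99
4. P2: store L0 := 33  bus=[BusRdX]  L0: P0=I P1=I P2=M P3=I  mem[L0]=99
5. P3: load  L0  bus=[BusRd,Flush]  L0: P0=I P1=I P2=S P3=S  mem[L0]=33
6. P0: store L0 := 92  bus=[BusRdX]  L0: P0=M P1=I P2=I P3=I  mem[L0]=33
7. P0: store L1 := 12  bus=[BusRdX]  L1: P0=M P1=I P2=I P3=I  mem[L1]=40
8. P2: store L1 := 2  bus=[BusRdX,Flush]  L1: P0=I P1=I P2=M P3=I  mem[L1]=12
9. P0: load  L0  bus=[-]  L0: P0=M P1=I P2=I P3=I  mem[L0]=33
10. P1: load  L0  bus=[BusRd,Flush]  L0: P0=S P1=S P2=I P3=I  mem[L0]=92
11. P0: load  L0  bus=[-]  L0: P0=S P1=S P2=I P3=I  mem[L0]=92
12. P2: load  L0  bus=[BusRd]  L0: P0=S P1=S P2=S P3=I  mem[L0]=92
13. P2: load  L1  bus=[-]  L1: P0=I P1=I P2=M P3=I  mem[L1]=12
14. P1: store L1 := 36  bus=[BusRdX,Flush]  L1: P0=I P1=M P2=I P3=I  mem[L1]=2
15. P1: load  L0  bus=[-]  L0: P0=S P1=S P2=S P3=I  mem[L0]=92
16. P1: load  L0  bus=[-]  L0: P0=S P1=S P2=S P3=I  mem[L0]=92
17. P1: load  L0  bus=[-]  L0: P0=S P1=S P2=S P3=I  mem[L0]=92
18. P1: load  L0  bus=[-]  L0: P0=S P1=S P2=S P3=I  mem[L0]=92
19. P3: store L0 := 81  bus=[BusRdX]  L0: P0=I P1=I P2=I P3=M  mem[L0]=92

state = M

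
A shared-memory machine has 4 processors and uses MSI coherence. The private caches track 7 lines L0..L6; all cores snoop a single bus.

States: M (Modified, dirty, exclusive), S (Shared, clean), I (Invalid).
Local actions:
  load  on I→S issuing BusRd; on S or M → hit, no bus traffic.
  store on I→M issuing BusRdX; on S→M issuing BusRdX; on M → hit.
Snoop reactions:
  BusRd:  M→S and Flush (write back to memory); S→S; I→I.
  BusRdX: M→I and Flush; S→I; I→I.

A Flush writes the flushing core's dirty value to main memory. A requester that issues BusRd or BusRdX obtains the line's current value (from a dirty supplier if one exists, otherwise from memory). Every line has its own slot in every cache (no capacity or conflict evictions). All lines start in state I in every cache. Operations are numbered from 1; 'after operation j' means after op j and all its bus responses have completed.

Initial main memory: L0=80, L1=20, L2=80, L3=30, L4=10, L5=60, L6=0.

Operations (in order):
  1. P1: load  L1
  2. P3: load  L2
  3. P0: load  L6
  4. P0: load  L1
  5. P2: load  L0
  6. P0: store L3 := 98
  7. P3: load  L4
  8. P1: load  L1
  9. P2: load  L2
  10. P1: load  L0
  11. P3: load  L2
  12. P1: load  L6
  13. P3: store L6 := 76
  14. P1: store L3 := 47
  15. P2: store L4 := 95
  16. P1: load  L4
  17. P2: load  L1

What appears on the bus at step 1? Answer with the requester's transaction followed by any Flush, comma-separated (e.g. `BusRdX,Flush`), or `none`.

bus = BusRd

step 1: P1: load  L1  ⟶  ISII  (L1)  txn=BusRd  M[L1]=20
step 2: P3: load  L2  ⟶  IIIS  (L2)  txn=BusRd  M[L2]=80
step 3: P0: load  L6  ⟶  SIII  (L6)  txn=BusRd  M[L6]=0
step 4: P0: load  L1  ⟶  SSII  (L1)  txn=BusRd  M[L1]=20
step 5: P2: load  L0  ⟶  IISI  (L0)  txn=BusRd  M[L0]=80
step 6: P0: store L3 := 98  ⟶  MIII  (L3)  txn=BusRdX  M[L3]=30
step 7: P3: load  L4  ⟶  IIIS  (L4)  txn=BusRd  M[L4]=10
step 8: P1: load  L1  ⟶  SSII  (L1)  txn=∅  M[L1]=20
step 9: P2: load  L2  ⟶  IISS  (L2)  txn=BusRd  M[L2]=80
step 10: P1: load  L0  ⟶  ISSI  (L0)  txn=BusRd  M[L0]=80
step 11: P3: load  L2  ⟶  IISS  (L2)  txn=∅  M[L2]=80
step 12: P1: load  L6  ⟶  SSII  (L6)  txn=BusRd  M[L6]=0
step 13: P3: store L6 := 76  ⟶  IIIM  (L6)  txn=BusRdX  M[L6]=0
step 14: P1: store L3 := 47  ⟶  IMII  (L3)  txn=BusRdX+Flush  M[L3]=98
step 15: P2: store L4 := 95  ⟶  IIMI  (L4)  txn=BusRdX  M[L4]=10
step 16: P1: load  L4  ⟶  ISSI  (L4)  txn=BusRd+Flush  M[L4]=95
step 17: P2: load  L1  ⟶  SSSI  (L1)  txn=BusRd  M[L1]=20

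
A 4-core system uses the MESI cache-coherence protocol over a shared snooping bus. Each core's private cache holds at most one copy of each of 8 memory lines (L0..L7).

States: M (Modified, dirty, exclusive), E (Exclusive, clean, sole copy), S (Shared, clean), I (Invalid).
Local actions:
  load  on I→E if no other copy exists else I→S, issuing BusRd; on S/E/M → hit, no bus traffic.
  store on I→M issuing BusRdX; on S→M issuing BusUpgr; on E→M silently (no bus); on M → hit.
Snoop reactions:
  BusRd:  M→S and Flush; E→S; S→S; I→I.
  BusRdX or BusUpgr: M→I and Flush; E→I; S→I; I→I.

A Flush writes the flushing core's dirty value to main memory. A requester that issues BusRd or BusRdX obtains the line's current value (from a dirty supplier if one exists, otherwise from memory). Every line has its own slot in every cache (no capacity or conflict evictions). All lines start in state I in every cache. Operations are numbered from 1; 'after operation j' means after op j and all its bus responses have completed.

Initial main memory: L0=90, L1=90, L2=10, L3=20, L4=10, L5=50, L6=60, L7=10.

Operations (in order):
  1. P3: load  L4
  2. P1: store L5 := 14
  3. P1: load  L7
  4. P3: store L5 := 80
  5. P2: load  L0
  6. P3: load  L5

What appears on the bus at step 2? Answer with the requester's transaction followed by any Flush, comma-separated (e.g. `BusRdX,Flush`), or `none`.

bus = BusRdX

1. P3: load  L4  bus=[BusRd]  L4: P0=I P1=I P2=I P3=E  mem[L4]=10
2. P1: store L5 := 14  bus=[BusRdX]  L5: P0=I P1=M P2=I P3=I  mem[L5]=50
3. P1: load  L7  bus=[BusRd]  L7: P0=I P1=E P2=I P3=I  mem[L7]=10
4. P3: store L5 := 80  bus=[BusRdX,Flush]  L5: P0=I P1=I P2=I P3=M  mem[L5]=14
5. P2: load  L0  bus=[BusRd]  L0: P0=I P1=I P2=E P3=I  mem[L0]=90
6. P3: load  L5  bus=[-]  L5: P0=I P1=I P2=I P3=M  mem[L5]=14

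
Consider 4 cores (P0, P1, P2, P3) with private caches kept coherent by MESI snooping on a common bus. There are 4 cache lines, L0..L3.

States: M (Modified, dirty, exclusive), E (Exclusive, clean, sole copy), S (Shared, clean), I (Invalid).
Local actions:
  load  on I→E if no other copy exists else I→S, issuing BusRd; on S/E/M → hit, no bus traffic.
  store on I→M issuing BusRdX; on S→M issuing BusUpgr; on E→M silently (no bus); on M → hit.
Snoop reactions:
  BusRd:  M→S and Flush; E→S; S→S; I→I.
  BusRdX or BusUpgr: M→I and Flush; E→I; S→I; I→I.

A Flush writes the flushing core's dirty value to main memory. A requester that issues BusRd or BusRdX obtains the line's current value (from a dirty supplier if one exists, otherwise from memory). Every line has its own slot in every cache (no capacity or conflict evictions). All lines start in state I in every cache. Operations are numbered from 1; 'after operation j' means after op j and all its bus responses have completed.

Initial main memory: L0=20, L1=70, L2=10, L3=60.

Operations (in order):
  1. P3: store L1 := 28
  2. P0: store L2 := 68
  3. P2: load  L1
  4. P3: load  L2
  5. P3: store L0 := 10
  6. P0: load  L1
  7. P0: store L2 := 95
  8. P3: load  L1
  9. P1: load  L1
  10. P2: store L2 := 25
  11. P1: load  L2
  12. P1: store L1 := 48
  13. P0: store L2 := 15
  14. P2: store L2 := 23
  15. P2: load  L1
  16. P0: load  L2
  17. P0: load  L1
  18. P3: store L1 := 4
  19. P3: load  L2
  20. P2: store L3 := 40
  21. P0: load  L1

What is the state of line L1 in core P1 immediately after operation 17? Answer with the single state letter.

[1] P3: store L1 := 28 | P0:I, P1:I, P2:I, P3:M(28) | bus: BusRdX
[2] P0: store L2 := 68 | P0:M(68), P1:I, P2:I, P3:I | bus: BusRdX
[3] P2: load  L1 | P0:I, P1:I, P2:S(28), P3:S(28) | bus: BusRd,Flush
[4] P3: load  L2 | P0:S(68), P1:I, P2:I, P3:S(68) | bus: BusRd,Flush
[5] P3: store L0 := 10 | P0:I, P1:I, P2:I, P3:M(10) | bus: BusRdX
[6] P0: load  L1 | P0:S(28), P1:I, P2:S(28), P3:S(28) | bus: BusRd
[7] P0: store L2 := 95 | P0:M(95), P1:I, P2:I, P3:I | bus: BusUpgr
[8] P3: load  L1 | P0:S(28), P1:I, P2:S(28), P3:S(28) | bus: none
[9] P1: load  L1 | P0:S(28), P1:S(28), P2:S(28), P3:S(28) | bus: BusRd
[10] P2: store L2 := 25 | P0:I, P1:I, P2:M(25), P3:I | bus: BusRdX,Flush
[11] P1: load  L2 | P0:I, P1:S(25), P2:S(25), P3:I | bus: BusRd,Flush
[12] P1: store L1 := 48 | P0:I, P1:M(48), P2:I, P3:I | bus: BusUpgr
[13] P0: store L2 := 15 | P0:M(15), P1:I, P2:I, P3:I | bus: BusRdX
[14] P2: store L2 := 23 | P0:I, P1:I, P2:M(23), P3:I | bus: BusRdX,Flush
[15] P2: load  L1 | P0:I, P1:S(48), P2:S(48), P3:I | bus: BusRd,Flush
[16] P0: load  L2 | P0:S(23), P1:I, P2:S(23), P3:I | bus: BusRd,Flush
[17] P0: load  L1 | P0:S(48), P1:S(48), P2:S(48), P3:I | bus: BusRd
[18] P3: store L1 := 4 | P0:I, P1:I, P2:I, P3:M(4) | bus: BusRdX
[19] P3: load  L2 | P0:S(23), P1:I, P2:S(23), P3:S(23) | bus: BusRd
[20] P2: store L3 := 40 | P0:I, P1:I, P2:M(40), P3:I | bus: BusRdX
[21] P0: load  L1 | P0:S(4), P1:I, P2:I, P3:S(4) | bus: BusRd,Flush

state = S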